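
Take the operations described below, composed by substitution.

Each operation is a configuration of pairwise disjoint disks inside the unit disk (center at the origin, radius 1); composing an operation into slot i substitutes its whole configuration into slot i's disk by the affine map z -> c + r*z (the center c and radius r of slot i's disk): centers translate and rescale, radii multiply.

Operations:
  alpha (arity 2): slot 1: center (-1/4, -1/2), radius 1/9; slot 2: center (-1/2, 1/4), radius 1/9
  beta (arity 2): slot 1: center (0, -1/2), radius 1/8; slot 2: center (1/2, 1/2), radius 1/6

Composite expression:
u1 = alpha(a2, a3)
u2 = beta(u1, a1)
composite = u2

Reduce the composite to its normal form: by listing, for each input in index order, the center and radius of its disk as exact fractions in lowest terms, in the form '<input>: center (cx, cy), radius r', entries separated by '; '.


a1: center (1/2, 1/2), radius 1/6; a2: center (-1/32, -9/16), radius 1/72; a3: center (-1/16, -15/32), radius 1/72

Nesting under beta composes maps z -> c + r*z down each a-path.
a2 passes through 2 substitutions, ending at center (-1/32, -9/16), radius 1/72
a3 passes through 2 substitutions, ending at center (-1/16, -15/32), radius 1/72
a1 passes through 1 substitution, ending at center (1/2, 1/2), radius 1/6


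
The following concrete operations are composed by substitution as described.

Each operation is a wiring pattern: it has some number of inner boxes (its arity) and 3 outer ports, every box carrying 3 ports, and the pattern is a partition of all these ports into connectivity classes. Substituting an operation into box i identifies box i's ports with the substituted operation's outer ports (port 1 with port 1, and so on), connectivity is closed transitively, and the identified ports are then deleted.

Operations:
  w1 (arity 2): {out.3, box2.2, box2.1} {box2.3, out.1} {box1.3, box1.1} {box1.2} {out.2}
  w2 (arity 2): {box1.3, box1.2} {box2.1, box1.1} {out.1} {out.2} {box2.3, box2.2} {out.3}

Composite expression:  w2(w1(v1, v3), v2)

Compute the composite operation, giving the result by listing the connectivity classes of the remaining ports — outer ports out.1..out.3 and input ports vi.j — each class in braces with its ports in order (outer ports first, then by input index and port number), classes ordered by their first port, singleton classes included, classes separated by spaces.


{out.1} {out.2} {out.3} {v1.1, v1.3} {v1.2} {v2.1, v3.3} {v2.2, v2.3} {v3.1, v3.2}


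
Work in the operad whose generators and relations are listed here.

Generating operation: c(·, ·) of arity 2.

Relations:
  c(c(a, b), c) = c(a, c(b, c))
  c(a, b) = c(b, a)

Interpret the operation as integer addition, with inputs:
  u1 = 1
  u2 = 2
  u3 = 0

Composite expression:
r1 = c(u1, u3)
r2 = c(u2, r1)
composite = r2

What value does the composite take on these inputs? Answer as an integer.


c(u1, u3) = 1
c(u2, c(u1, u3)) = 3

3


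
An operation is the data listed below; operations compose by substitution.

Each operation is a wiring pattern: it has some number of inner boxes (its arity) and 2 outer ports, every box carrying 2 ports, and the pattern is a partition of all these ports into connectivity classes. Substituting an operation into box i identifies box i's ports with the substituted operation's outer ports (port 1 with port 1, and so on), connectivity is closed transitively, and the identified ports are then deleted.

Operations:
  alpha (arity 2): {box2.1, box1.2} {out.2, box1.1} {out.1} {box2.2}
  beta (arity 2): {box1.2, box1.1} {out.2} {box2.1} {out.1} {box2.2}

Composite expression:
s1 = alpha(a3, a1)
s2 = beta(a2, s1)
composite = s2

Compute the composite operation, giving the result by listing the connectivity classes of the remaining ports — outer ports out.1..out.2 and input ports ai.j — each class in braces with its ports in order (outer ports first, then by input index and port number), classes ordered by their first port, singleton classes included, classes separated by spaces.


{out.1} {out.2} {a1.1, a3.2} {a1.2} {a2.1, a2.2} {a3.1}

Substituting into beta glues patterns; closure does the rest.
through alpha, on inputs (a3, a1): {out.1} {out.2, a3.1} {a1.1, a3.2} {a1.2} (out.j = stage outer ports)
through beta, on inputs (a2, a3, a1): {out.1} {out.2} {a1.1, a3.2} {a1.2} {a2.1, a2.2} {a3.1} (out.j = stage outer ports)


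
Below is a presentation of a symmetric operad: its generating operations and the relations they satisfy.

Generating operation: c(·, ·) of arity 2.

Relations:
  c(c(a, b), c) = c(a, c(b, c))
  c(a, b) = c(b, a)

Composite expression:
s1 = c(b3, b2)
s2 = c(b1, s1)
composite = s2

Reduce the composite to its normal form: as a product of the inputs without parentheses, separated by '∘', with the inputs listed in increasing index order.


b1 ∘ b2 ∘ b3

Both nesting and order wash out for c; what remains is which b's occur.
c(b3, b2) spells out as b3 ∘ b2
c(b1, c(b3, b2)) spells out as b1 ∘ b3 ∘ b2
reordering the factors by index: b1 ∘ b2 ∘ b3


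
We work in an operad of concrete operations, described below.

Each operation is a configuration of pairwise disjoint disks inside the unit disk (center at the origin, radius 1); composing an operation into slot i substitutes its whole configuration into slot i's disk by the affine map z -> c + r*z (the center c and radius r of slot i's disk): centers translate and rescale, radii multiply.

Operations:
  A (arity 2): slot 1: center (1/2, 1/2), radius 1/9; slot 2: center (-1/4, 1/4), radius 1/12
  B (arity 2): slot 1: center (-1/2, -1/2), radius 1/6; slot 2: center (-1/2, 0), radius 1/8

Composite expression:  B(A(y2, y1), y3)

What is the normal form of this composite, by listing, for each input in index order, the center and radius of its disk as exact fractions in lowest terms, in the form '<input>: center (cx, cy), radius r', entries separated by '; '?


y1: center (-13/24, -11/24), radius 1/72; y2: center (-5/12, -5/12), radius 1/54; y3: center (-1/2, 0), radius 1/8

Only the slot chain above each y matters under B; compose those maps.
input y2: applying the 2 nested substitutions gives center (-5/12, -5/12), radius 1/54
input y1: applying the 2 nested substitutions gives center (-13/24, -11/24), radius 1/72
input y3: applying the 1 nested substitution gives center (-1/2, 0), radius 1/8


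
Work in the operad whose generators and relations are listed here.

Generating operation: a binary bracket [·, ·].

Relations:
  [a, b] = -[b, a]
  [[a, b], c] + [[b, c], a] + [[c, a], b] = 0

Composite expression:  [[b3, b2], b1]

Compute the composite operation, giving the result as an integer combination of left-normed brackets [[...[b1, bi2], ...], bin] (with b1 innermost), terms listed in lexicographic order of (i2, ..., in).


Antisymmetry and Jacobi reduce to b1-anchored left-normed brackets.
Composite bracket: [[b3, b2], b1]
Expanding via [a, b] = ab - ba: 4 signed words (2^2 = 4).
The b1-initial words carry the normal form:
  sign of b1b2b3 is +1, so it contributes +[[b1, b2], b3]
  sign of b1b3b2 is -1, so it contributes -[[b1, b3], b2]

[[b1, b2], b3] - [[b1, b3], b2]


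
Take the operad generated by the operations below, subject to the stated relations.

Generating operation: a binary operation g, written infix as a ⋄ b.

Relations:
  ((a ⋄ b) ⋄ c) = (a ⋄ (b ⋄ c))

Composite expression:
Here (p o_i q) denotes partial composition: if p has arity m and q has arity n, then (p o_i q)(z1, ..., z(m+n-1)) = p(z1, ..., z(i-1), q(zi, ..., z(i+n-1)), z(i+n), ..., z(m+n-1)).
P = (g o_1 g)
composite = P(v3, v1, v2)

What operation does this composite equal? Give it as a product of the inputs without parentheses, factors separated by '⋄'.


v3 ⋄ v1 ⋄ v2

Under associativity of g, the answer is the v's in reading order.
(v3 ⋄ v1) spells out as v3 ⋄ v1
((v3 ⋄ v1) ⋄ v2) spells out as v3 ⋄ v1 ⋄ v2


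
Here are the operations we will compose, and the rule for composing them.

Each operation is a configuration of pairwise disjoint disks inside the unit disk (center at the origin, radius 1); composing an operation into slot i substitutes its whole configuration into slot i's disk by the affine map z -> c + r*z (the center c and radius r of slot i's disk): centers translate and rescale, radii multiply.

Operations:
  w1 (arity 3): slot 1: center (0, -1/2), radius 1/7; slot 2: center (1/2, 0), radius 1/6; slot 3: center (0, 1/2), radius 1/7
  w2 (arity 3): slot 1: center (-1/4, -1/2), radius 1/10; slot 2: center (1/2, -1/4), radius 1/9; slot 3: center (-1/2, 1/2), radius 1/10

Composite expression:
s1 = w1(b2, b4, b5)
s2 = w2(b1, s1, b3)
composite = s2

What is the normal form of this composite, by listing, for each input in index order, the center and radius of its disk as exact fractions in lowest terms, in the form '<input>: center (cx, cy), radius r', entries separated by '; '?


b1: center (-1/4, -1/2), radius 1/10; b2: center (1/2, -11/36), radius 1/63; b3: center (-1/2, 1/2), radius 1/10; b4: center (5/9, -1/4), radius 1/54; b5: center (1/2, -7/36), radius 1/63


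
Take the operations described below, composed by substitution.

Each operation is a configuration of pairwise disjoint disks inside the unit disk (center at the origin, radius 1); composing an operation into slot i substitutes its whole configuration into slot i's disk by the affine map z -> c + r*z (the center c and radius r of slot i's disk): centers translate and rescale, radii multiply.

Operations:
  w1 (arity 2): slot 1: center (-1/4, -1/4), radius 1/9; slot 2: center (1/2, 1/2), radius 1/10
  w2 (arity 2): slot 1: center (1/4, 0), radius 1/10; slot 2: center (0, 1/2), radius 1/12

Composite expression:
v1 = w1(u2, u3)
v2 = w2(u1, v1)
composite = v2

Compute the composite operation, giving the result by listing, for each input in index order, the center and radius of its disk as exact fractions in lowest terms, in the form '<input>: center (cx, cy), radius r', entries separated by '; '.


u1: center (1/4, 0), radius 1/10; u2: center (-1/48, 23/48), radius 1/108; u3: center (1/24, 13/24), radius 1/120

Nesting under w2 composes maps z -> c + r*z down each u-path.
u1: after 1 affine step, its disk has center (1/4, 0), radius 1/10
u2: after 2 affine steps, its disk has center (-1/48, 23/48), radius 1/108
u3: after 2 affine steps, its disk has center (1/24, 13/24), radius 1/120


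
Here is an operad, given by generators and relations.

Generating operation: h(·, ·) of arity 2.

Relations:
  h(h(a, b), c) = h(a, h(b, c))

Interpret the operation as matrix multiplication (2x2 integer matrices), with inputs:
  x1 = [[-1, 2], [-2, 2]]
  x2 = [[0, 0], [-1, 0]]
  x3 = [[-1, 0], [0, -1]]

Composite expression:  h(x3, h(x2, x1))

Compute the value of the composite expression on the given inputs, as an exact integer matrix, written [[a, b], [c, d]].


[[0, 0], [-1, 2]]


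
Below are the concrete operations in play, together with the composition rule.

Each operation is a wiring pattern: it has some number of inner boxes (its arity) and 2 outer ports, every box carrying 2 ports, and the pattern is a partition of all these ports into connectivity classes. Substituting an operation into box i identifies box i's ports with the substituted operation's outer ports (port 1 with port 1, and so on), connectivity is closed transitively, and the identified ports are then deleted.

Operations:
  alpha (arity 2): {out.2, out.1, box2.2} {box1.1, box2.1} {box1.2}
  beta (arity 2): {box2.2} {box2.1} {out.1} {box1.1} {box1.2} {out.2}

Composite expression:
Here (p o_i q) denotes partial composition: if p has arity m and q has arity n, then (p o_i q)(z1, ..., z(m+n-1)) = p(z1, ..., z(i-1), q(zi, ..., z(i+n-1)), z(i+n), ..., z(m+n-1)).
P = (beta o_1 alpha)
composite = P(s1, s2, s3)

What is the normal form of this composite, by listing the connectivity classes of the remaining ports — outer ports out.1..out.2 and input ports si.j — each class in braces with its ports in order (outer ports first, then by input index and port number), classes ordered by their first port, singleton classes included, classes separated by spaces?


Substituting into beta glues patterns; closure does the rest.
composing alpha on (s1, s2), with out.j its own outer ports: {out.1, out.2, s2.2} {s1.1, s2.1} {s1.2}
composing beta on (s1, s2, s3), with out.j its own outer ports: {out.1} {out.2} {s1.1, s2.1} {s1.2} {s2.2} {s3.1} {s3.2}

{out.1} {out.2} {s1.1, s2.1} {s1.2} {s2.2} {s3.1} {s3.2}


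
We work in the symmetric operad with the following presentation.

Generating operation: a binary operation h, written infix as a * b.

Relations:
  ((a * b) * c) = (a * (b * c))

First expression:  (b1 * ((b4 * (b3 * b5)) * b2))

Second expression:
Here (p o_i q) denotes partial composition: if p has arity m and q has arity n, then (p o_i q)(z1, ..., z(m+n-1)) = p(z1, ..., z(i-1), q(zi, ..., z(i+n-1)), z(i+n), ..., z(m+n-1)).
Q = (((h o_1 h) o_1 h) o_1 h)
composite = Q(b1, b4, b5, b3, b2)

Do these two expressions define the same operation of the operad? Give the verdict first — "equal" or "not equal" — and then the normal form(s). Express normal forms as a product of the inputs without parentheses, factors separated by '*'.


not equal — first b1 * b4 * b3 * b5 * b2, second b1 * b4 * b5 * b3 * b2

The first expression, normalized: b1 * b4 * b3 * b5 * b2
The second expression, normalized: b1 * b4 * b5 * b3 * b2
Distinct normal forms: not equal.


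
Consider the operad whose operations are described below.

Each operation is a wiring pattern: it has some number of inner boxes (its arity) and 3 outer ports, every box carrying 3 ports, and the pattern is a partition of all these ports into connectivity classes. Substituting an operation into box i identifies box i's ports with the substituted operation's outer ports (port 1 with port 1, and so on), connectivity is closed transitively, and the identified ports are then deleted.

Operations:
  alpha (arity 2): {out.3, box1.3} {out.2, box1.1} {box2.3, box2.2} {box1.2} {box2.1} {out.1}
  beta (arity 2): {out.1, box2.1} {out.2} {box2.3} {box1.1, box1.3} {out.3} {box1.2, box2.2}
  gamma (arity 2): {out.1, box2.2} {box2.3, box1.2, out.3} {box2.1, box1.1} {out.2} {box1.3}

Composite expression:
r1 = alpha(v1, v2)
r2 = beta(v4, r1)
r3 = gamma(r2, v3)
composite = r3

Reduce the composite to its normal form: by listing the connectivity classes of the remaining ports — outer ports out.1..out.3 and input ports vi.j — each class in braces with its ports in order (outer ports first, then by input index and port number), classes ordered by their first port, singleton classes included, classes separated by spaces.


{out.1, v3.2} {out.2} {out.3, v3.3} {v1.1, v4.2} {v1.2} {v1.3} {v2.1} {v2.2, v2.3} {v3.1} {v4.1, v4.3}


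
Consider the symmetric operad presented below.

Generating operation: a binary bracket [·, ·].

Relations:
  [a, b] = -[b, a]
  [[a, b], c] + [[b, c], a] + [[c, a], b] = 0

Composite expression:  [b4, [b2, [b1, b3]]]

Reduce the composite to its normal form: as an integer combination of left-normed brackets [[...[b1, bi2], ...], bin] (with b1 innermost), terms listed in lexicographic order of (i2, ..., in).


[[[b1, b3], b2], b4]

A multilinear Lie element is pinned by b1-initial words (b1 innermost).
Composite bracket: [b4, [b2, [b1, b3]]]
Full expansion: 8 signed words from ab - ba (2^3 = 8).
Collect the words opening with b1:
  from b1b3b2b4, sign +1: term +[[[b1, b3], b2], b4]


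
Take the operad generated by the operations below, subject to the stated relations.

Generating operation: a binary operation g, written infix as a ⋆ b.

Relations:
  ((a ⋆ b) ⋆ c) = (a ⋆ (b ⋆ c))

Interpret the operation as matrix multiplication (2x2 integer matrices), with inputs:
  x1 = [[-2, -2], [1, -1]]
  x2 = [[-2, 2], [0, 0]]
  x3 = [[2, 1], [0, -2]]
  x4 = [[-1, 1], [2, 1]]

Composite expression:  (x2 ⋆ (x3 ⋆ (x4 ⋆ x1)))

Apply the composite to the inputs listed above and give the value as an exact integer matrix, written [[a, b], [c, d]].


(x4 ⋆ x1) = [[3, 1], [-3, -5]]
(x3 ⋆ (x4 ⋆ x1)) = [[3, -3], [6, 10]]
(x2 ⋆ (x3 ⋆ (x4 ⋆ x1))) = [[6, 26], [0, 0]]

[[6, 26], [0, 0]]


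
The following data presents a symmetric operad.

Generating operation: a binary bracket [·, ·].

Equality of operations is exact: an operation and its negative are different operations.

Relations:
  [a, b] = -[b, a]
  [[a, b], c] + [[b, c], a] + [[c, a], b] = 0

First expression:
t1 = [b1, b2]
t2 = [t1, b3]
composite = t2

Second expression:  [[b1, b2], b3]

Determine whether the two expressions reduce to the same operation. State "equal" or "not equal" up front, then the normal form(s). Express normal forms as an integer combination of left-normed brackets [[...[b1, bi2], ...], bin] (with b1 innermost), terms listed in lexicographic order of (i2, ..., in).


equal: each reduces to [[b1, b2], b3]

Reducing the first expression gives [[b1, b2], b3]
Reducing the second expression gives [[b1, b2], b3]
The forms coincide; equal.


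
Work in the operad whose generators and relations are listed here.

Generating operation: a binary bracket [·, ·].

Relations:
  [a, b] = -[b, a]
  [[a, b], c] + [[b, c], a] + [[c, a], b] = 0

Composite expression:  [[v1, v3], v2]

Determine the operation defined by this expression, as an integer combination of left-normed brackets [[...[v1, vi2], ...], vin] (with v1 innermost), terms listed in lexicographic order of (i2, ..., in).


[[v1, v3], v2]

Left-normed coefficients sit on the v1-initial expansion words.
Composite bracket: [[v1, v3], v2]
Expanding via [a, b] = ab - ba: 4 signed words (2^2 = 4).
The v1-initial words carry the normal form:
  v1v3v2 appears with sign +1, giving the term +[[v1, v3], v2]


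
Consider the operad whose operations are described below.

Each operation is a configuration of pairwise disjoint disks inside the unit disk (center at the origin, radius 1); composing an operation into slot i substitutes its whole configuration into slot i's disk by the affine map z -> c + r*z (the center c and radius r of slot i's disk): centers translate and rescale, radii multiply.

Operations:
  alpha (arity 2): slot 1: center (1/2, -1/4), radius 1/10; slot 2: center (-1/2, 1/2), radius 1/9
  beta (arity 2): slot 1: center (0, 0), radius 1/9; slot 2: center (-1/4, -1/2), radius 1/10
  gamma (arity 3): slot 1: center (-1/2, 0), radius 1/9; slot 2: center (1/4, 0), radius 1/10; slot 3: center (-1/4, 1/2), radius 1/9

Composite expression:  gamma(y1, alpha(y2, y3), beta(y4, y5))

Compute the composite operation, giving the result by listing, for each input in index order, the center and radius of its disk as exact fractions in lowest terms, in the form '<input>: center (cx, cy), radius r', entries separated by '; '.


y1: center (-1/2, 0), radius 1/9; y2: center (3/10, -1/40), radius 1/100; y3: center (1/5, 1/20), radius 1/90; y4: center (-1/4, 1/2), radius 1/81; y5: center (-5/18, 4/9), radius 1/90

Each y-disk chains the slot maps above it in gamma; radii multiply.
for y1, the 1-step affine chain lands on center (-1/2, 0), radius 1/9
for y2, the 2-step affine chain lands on center (3/10, -1/40), radius 1/100
for y3, the 2-step affine chain lands on center (1/5, 1/20), radius 1/90
for y4, the 2-step affine chain lands on center (-1/4, 1/2), radius 1/81
for y5, the 2-step affine chain lands on center (-5/18, 4/9), radius 1/90


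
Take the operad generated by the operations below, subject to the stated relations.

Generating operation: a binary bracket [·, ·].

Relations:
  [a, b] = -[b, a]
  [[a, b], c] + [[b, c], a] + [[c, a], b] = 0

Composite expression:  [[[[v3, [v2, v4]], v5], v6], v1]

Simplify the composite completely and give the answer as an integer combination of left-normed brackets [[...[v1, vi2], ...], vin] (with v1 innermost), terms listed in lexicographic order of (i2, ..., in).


In the tensor algebra, words opening v1 carry the v1-anchored form.
Composite bracket: [[[[v3, [v2, v4]], v5], v6], v1]
Full expansion: 32 signed words from ab - ba (2^5 = 32).
Only words starting with v1 matter:
  v1v2v4v3v5v6 (sign +1) contributes +[[[[[v1, v2], v4], v3], v5], v6]
  v1v3v2v4v5v6 (sign -1) contributes -[[[[[v1, v3], v2], v4], v5], v6]
  v1v3v4v2v5v6 (sign +1) contributes +[[[[[v1, v3], v4], v2], v5], v6]
  v1v4v2v3v5v6 (sign -1) contributes -[[[[[v1, v4], v2], v3], v5], v6]
  v1v5v2v4v3v6 (sign -1) contributes -[[[[[v1, v5], v2], v4], v3], v6]
  v1v5v3v2v4v6 (sign +1) contributes +[[[[[v1, v5], v3], v2], v4], v6]
  v1v5v3v4v2v6 (sign -1) contributes -[[[[[v1, v5], v3], v4], v2], v6]
  v1v5v4v2v3v6 (sign +1) contributes +[[[[[v1, v5], v4], v2], v3], v6]
  v1v6v2v4v3v5 (sign -1) contributes -[[[[[v1, v6], v2], v4], v3], v5]
  v1v6v3v2v4v5 (sign +1) contributes +[[[[[v1, v6], v3], v2], v4], v5]
  v1v6v3v4v2v5 (sign -1) contributes -[[[[[v1, v6], v3], v4], v2], v5]
  v1v6v4v2v3v5 (sign +1) contributes +[[[[[v1, v6], v4], v2], v3], v5]
  v1v6v5v2v4v3 (sign +1) contributes +[[[[[v1, v6], v5], v2], v4], v3]
  v1v6v5v3v2v4 (sign -1) contributes -[[[[[v1, v6], v5], v3], v2], v4]
  v1v6v5v3v4v2 (sign +1) contributes +[[[[[v1, v6], v5], v3], v4], v2]
  v1v6v5v4v2v3 (sign -1) contributes -[[[[[v1, v6], v5], v4], v2], v3]

[[[[[v1, v2], v4], v3], v5], v6] - [[[[[v1, v3], v2], v4], v5], v6] + [[[[[v1, v3], v4], v2], v5], v6] - [[[[[v1, v4], v2], v3], v5], v6] - [[[[[v1, v5], v2], v4], v3], v6] + [[[[[v1, v5], v3], v2], v4], v6] - [[[[[v1, v5], v3], v4], v2], v6] + [[[[[v1, v5], v4], v2], v3], v6] - [[[[[v1, v6], v2], v4], v3], v5] + [[[[[v1, v6], v3], v2], v4], v5] - [[[[[v1, v6], v3], v4], v2], v5] + [[[[[v1, v6], v4], v2], v3], v5] + [[[[[v1, v6], v5], v2], v4], v3] - [[[[[v1, v6], v5], v3], v2], v4] + [[[[[v1, v6], v5], v3], v4], v2] - [[[[[v1, v6], v5], v4], v2], v3]


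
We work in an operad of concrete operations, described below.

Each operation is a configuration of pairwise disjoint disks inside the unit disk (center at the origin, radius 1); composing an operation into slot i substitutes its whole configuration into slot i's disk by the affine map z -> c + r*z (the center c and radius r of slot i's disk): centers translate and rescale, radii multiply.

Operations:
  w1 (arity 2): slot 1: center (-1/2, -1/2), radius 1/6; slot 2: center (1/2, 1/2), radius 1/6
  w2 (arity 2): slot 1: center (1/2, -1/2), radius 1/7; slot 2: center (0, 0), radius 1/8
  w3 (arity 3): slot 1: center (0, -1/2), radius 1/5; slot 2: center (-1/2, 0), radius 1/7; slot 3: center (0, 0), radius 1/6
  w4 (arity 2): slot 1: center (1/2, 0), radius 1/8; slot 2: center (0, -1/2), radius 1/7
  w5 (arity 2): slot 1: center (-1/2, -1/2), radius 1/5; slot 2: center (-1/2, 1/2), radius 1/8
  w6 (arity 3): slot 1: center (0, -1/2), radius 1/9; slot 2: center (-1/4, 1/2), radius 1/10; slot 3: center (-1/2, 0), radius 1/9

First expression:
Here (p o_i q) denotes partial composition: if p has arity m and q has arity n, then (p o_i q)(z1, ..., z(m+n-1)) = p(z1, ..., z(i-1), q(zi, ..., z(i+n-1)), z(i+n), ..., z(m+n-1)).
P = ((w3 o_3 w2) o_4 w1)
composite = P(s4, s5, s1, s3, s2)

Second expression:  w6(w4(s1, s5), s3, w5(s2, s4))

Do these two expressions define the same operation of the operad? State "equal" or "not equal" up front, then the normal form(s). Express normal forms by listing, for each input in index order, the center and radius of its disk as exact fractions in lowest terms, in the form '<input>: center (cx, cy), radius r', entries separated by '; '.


The first expression, normalized: s1: center (1/12, -1/12), radius 1/42; s2: center (1/96, 1/96), radius 1/288; s3: center (-1/96, -1/96), radius 1/288; s4: center (0, -1/2), radius 1/5; s5: center (-1/2, 0), radius 1/7
The second expression, normalized: s1: center (1/18, -1/2), radius 1/72; s2: center (-5/9, -1/18), radius 1/45; s3: center (-1/4, 1/2), radius 1/10; s4: center (-5/9, 1/18), radius 1/72; s5: center (0, -5/9), radius 1/63
Distinct normal forms: not equal.

not equal; the first gives s1: center (1/12, -1/12), radius 1/42; s2: center (1/96, 1/96), radius 1/288; s3: center (-1/96, -1/96), radius 1/288; s4: center (0, -1/2), radius 1/5; s5: center (-1/2, 0), radius 1/7 and the second s1: center (1/18, -1/2), radius 1/72; s2: center (-5/9, -1/18), radius 1/45; s3: center (-1/4, 1/2), radius 1/10; s4: center (-5/9, 1/18), radius 1/72; s5: center (0, -5/9), radius 1/63


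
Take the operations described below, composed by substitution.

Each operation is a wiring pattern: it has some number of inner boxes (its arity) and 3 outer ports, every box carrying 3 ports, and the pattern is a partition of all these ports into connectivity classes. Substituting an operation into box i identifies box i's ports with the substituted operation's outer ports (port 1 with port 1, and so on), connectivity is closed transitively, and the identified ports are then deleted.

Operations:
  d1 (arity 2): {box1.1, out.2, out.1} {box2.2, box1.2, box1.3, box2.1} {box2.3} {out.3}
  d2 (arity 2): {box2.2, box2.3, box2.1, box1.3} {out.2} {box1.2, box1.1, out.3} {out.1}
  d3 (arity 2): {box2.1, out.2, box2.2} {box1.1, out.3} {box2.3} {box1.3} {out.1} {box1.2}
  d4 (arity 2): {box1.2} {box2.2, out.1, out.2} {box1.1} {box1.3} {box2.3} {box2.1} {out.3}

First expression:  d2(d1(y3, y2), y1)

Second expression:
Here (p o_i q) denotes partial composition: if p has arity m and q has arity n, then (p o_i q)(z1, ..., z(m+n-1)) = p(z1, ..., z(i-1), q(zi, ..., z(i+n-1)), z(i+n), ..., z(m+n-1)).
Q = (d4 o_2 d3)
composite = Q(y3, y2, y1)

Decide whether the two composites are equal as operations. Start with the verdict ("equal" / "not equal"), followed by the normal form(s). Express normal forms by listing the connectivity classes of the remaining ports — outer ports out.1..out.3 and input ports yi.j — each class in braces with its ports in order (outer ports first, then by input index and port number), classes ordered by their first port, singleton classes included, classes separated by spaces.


In normal form, the first expression is {out.1} {out.2} {out.3, y3.1} {y1.1, y1.2, y1.3} {y2.1, y2.2, y3.2, y3.3} {y2.3}
In normal form, the second expression is {out.1, out.2, y1.1, y1.2} {out.3} {y1.3} {y2.1} {y2.2} {y2.3} {y3.1} {y3.2} {y3.3}
The forms do not match — not equal.

not equal; the first gives {out.1} {out.2} {out.3, y3.1} {y1.1, y1.2, y1.3} {y2.1, y2.2, y3.2, y3.3} {y2.3} and the second {out.1, out.2, y1.1, y1.2} {out.3} {y1.3} {y2.1} {y2.2} {y2.3} {y3.1} {y3.2} {y3.3}


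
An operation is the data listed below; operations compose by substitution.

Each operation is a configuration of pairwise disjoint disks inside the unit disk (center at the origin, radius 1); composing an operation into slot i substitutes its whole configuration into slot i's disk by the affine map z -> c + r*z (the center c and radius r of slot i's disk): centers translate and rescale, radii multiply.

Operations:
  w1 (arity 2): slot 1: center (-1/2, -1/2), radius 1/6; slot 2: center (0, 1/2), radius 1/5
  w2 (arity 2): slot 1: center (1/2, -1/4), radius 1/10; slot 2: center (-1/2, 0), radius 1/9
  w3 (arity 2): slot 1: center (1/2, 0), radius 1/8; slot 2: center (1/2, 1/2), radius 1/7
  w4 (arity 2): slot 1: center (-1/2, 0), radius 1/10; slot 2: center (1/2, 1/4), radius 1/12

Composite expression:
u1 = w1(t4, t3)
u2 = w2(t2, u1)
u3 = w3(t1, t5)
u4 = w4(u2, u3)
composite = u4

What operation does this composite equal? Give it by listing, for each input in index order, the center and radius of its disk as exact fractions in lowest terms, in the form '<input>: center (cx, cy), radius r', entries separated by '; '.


t1: center (13/24, 1/4), radius 1/96; t2: center (-9/20, -1/40), radius 1/100; t3: center (-11/20, 1/180), radius 1/450; t4: center (-5/9, -1/180), radius 1/540; t5: center (13/24, 7/24), radius 1/84

Each t-disk chains the slot maps above it in w4; radii multiply.
t2 passes through 2 substitutions, ending at center (-9/20, -1/40), radius 1/100
t4 passes through 3 substitutions, ending at center (-5/9, -1/180), radius 1/540
t3 passes through 3 substitutions, ending at center (-11/20, 1/180), radius 1/450
t1 passes through 2 substitutions, ending at center (13/24, 1/4), radius 1/96
t5 passes through 2 substitutions, ending at center (13/24, 7/24), radius 1/84


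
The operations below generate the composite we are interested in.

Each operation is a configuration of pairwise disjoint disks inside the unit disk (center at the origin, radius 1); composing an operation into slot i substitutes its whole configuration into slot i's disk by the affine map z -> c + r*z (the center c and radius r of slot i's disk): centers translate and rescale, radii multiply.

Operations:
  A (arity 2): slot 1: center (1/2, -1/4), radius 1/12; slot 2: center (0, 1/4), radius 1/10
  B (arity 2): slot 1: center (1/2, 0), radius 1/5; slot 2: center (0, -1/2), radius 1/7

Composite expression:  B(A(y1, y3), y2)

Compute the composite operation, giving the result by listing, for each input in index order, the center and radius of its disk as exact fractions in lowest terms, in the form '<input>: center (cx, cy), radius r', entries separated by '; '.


y1: center (3/5, -1/20), radius 1/60; y2: center (0, -1/2), radius 1/7; y3: center (1/2, 1/20), radius 1/50

Each y-disk chains the slot maps above it in B; radii multiply.
input y1: composing its 2 substitution steps yields center (3/5, -1/20), radius 1/60
input y3: composing its 2 substitution steps yields center (1/2, 1/20), radius 1/50
input y2: composing its 1 substitution step yields center (0, -1/2), radius 1/7


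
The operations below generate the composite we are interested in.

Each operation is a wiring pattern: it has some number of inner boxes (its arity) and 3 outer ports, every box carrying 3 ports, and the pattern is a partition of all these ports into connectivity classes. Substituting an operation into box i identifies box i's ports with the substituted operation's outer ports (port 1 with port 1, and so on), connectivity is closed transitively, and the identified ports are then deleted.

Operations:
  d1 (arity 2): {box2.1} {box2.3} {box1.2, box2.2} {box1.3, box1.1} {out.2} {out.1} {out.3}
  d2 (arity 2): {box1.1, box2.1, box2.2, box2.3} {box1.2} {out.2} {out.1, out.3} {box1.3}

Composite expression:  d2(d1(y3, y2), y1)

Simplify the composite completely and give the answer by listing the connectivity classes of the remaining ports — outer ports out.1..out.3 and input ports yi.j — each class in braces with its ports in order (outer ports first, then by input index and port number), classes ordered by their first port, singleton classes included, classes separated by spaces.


{out.1, out.3} {out.2} {y1.1, y1.2, y1.3} {y2.1} {y2.2, y3.2} {y2.3} {y3.1, y3.3}

Two ports join when wires chain via d2-identified ports.
composing d1 on (y3, y2), with out.j its own outer ports: {out.1} {out.2} {out.3} {y2.1} {y2.2, y3.2} {y2.3} {y3.1, y3.3}
composing d2 on (y3, y2, y1), with out.j its own outer ports: {out.1, out.3} {out.2} {y1.1, y1.2, y1.3} {y2.1} {y2.2, y3.2} {y2.3} {y3.1, y3.3}


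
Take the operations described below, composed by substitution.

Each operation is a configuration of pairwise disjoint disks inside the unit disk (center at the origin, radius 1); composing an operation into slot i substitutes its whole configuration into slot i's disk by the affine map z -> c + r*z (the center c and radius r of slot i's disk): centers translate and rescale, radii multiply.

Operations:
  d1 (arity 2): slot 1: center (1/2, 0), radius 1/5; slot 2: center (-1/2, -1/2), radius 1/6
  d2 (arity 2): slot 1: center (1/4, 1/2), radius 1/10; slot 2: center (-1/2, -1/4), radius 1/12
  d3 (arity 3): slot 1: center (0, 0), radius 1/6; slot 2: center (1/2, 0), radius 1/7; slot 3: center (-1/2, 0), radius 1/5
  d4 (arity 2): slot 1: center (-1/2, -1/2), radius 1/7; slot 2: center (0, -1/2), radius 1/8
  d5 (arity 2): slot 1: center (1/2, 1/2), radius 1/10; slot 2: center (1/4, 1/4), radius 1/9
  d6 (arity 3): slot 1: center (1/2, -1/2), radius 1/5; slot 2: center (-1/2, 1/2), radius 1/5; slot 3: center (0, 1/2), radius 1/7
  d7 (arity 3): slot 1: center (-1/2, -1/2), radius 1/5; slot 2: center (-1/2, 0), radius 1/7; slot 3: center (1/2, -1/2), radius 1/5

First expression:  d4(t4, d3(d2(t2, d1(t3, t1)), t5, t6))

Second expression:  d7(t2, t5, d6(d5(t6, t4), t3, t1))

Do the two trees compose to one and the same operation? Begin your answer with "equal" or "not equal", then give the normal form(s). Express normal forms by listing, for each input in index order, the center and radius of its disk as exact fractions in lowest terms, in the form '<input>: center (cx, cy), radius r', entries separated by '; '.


not equal — first t1: center (-13/1152, -583/1152), radius 1/3456; t2: center (1/192, -47/96), radius 1/480; t3: center (-11/1152, -97/192), radius 1/2880; t4: center (-1/2, -1/2), radius 1/7; t5: center (1/16, -1/2), radius 1/56; t6: center (-1/16, -1/2), radius 1/40, second t1: center (1/2, -2/5), radius 1/35; t2: center (-1/2, -1/2), radius 1/5; t3: center (2/5, -2/5), radius 1/25; t4: center (61/100, -59/100), radius 1/225; t5: center (-1/2, 0), radius 1/7; t6: center (31/50, -29/50), radius 1/250


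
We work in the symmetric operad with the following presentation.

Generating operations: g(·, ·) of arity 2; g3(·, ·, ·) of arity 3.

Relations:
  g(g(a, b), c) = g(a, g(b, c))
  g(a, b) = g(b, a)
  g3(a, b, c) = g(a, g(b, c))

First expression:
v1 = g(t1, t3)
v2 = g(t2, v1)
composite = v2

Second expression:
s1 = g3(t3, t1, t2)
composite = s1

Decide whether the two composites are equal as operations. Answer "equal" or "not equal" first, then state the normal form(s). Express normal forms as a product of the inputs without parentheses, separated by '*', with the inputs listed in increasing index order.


equal: each reduces to t1 * t2 * t3


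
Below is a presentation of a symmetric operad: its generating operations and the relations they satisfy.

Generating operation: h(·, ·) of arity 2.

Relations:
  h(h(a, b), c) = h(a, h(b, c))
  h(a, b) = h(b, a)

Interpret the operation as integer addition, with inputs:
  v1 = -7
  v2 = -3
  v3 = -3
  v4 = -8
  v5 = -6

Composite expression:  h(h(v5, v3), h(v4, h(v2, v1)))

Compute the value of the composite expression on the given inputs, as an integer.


-27

h(v5, v3) = -9
h(v2, v1) = -10
h(v4, h(v2, v1)) = -18
h(h(v5, v3), h(v4, h(v2, v1))) = -27


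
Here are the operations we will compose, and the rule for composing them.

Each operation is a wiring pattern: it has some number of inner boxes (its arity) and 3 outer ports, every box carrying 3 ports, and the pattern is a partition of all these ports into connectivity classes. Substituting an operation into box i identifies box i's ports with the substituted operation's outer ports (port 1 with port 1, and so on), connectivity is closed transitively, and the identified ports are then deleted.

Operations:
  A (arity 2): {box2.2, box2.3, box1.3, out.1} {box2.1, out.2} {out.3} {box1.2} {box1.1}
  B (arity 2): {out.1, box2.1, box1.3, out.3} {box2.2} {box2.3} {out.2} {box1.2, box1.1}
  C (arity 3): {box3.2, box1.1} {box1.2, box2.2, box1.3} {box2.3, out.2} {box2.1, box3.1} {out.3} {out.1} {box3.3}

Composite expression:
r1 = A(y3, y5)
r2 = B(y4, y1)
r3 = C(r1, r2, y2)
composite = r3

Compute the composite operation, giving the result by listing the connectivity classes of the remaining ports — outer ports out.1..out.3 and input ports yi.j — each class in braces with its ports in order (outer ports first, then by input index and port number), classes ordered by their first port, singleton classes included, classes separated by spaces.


{out.1} {out.2, y1.1, y2.1, y4.3} {out.3} {y1.2} {y1.3} {y2.2, y3.3, y5.2, y5.3} {y2.3} {y3.1} {y3.2} {y4.1, y4.2} {y5.1}

Treat the ports identified at C as solder joints: merge, then drop.
after A, the pattern on (y3, y5) reads {out.1, y3.3, y5.2, y5.3} {out.2, y5.1} {out.3} {y3.1} {y3.2} (out.j = its outer ports)
after B, the pattern on (y4, y1) reads {out.1, out.3, y1.1, y4.3} {out.2} {y1.2} {y1.3} {y4.1, y4.2} (out.j = its outer ports)
after C, the pattern on (y3, y5, y4, y1, y2) reads {out.1} {out.2, y1.1, y2.1, y4.3} {out.3} {y1.2} {y1.3} {y2.2, y3.3, y5.2, y5.3} {y2.3} {y3.1} {y3.2} {y4.1, y4.2} {y5.1} (out.j = its outer ports)


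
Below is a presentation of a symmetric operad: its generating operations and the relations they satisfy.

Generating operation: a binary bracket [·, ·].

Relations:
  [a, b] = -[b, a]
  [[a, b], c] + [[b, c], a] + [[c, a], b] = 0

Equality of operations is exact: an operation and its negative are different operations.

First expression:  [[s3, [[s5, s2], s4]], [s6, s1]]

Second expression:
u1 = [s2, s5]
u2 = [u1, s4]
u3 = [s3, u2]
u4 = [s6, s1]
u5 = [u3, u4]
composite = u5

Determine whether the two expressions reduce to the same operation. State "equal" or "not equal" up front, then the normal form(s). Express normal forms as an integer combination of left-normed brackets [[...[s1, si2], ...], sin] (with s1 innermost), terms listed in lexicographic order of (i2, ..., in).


not equal: they reduce to [[[[[s1, s6], s2], s5], s4], s3] - [[[[[s1, s6], s3], s2], s5], s4] + [[[[[s1, s6], s3], s4], s2], s5] - [[[[[s1, s6], s3], s4], s5], s2] + [[[[[s1, s6], s3], s5], s2], s4] - [[[[[s1, s6], s4], s2], s5], s3] + [[[[[s1, s6], s4], s5], s2], s3] - [[[[[s1, s6], s5], s2], s4], s3] and -[[[[[s1, s6], s2], s5], s4], s3] + [[[[[s1, s6], s3], s2], s5], s4] - [[[[[s1, s6], s3], s4], s2], s5] + [[[[[s1, s6], s3], s4], s5], s2] - [[[[[s1, s6], s3], s5], s2], s4] + [[[[[s1, s6], s4], s2], s5], s3] - [[[[[s1, s6], s4], s5], s2], s3] + [[[[[s1, s6], s5], s2], s4], s3]

The first expression, normalized: [[[[[s1, s6], s2], s5], s4], s3] - [[[[[s1, s6], s3], s2], s5], s4] + [[[[[s1, s6], s3], s4], s2], s5] - [[[[[s1, s6], s3], s4], s5], s2] + [[[[[s1, s6], s3], s5], s2], s4] - [[[[[s1, s6], s4], s2], s5], s3] + [[[[[s1, s6], s4], s5], s2], s3] - [[[[[s1, s6], s5], s2], s4], s3]
The second expression, normalized: -[[[[[s1, s6], s2], s5], s4], s3] + [[[[[s1, s6], s3], s2], s5], s4] - [[[[[s1, s6], s3], s4], s2], s5] + [[[[[s1, s6], s3], s4], s5], s2] - [[[[[s1, s6], s3], s5], s2], s4] + [[[[[s1, s6], s4], s2], s5], s3] - [[[[[s1, s6], s4], s5], s2], s3] + [[[[[s1, s6], s5], s2], s4], s3]
Different reductions; not equal.


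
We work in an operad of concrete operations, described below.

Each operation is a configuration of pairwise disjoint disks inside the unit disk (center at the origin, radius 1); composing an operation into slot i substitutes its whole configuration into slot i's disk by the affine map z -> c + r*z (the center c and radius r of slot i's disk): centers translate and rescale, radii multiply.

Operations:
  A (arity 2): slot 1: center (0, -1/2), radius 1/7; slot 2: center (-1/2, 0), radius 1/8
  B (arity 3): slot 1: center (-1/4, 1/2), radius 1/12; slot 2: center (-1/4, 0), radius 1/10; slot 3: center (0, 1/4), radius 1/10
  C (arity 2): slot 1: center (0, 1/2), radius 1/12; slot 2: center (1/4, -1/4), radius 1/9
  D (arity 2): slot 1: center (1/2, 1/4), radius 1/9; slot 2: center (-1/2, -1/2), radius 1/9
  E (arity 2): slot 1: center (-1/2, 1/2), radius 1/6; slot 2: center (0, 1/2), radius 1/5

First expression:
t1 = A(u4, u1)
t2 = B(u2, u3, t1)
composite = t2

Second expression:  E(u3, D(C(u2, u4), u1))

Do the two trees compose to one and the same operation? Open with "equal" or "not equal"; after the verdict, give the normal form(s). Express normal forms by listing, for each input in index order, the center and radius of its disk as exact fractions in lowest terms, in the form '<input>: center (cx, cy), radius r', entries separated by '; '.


In normal form, the first expression is u1: center (-1/20, 1/4), radius 1/80; u2: center (-1/4, 1/2), radius 1/12; u3: center (-1/4, 0), radius 1/10; u4: center (0, 1/5), radius 1/70
In normal form, the second expression is u1: center (-1/10, 2/5), radius 1/45; u2: center (1/10, 101/180), radius 1/540; u3: center (-1/2, 1/2), radius 1/6; u4: center (19/180, 49/90), radius 1/405
No match — not equal.

not equal; first: u1: center (-1/20, 1/4), radius 1/80; u2: center (-1/4, 1/2), radius 1/12; u3: center (-1/4, 0), radius 1/10; u4: center (0, 1/5), radius 1/70; second: u1: center (-1/10, 2/5), radius 1/45; u2: center (1/10, 101/180), radius 1/540; u3: center (-1/2, 1/2), radius 1/6; u4: center (19/180, 49/90), radius 1/405
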